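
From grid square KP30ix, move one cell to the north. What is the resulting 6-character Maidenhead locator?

Latitude subsquare x = 23; +1 → 24, wraps to 0 = a, carry into square.
Latitude square 0; +1 → 1.
The longitude characters are unchanged.

KP31ia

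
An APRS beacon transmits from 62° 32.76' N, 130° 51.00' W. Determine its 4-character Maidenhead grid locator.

Add 180° to longitude and 90° to latitude: 49.15, 152.55.
Field: lon ⌊49.15/20⌋ = 2 → C; lat ⌊152.55/10⌋ = 15 → P.
Square: lon ⌊9.15/2⌋ = 4; lat ⌊2.55/1⌋ = 2.

CP42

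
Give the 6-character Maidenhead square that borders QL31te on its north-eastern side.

Longitude subsquare t = 19; +1 → 20 = u.
Latitude subsquare e = 4; +1 → 5 = f.

QL31uf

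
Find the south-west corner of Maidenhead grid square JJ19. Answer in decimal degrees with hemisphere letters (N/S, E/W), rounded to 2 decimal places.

9.00° N, 2.00° E

Field J=9, J=9: +9·20° lon, +9·10° lat → SW at lon 0°, lat 0°.
Square 1, 9: +1·2° lon, +9·1° lat → SW at lon 2°, lat 9°.
latitude 9.00° N, longitude 2.00° E.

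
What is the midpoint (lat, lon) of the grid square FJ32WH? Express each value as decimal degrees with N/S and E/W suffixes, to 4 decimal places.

Field F=5, J=9: +5·20° lon, +9·10° lat → SW at lon -80°, lat 0°.
Square 3, 2: +3·2° lon, +2·1° lat → SW at lon -74°, lat 2°.
Subsquare w=22, h=7: +22·0.0833333° lon, +7·0.0416667° lat → SW at lon -72.1667°, lat 2.29167°.
Cell spans 0.0833333° lon × 0.0416667° lat. Centre is SW corner plus half of each.
latitude 2.3125° N, longitude 72.1250° W.

2.3125° N, 72.1250° W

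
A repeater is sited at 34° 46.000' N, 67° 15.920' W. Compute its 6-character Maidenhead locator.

FM64is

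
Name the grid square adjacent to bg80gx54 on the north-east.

Longitude extended square 5; +1 → 6.
Latitude extended square 4; +1 → 5.

BG80gx65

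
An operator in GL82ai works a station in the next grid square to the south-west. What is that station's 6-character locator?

Longitude subsquare a = 0; −1 → -1, wraps to 23 = x, carry into square.
Longitude square 8; −1 → 7.
Latitude subsquare i = 8; −1 → 7 = h.

GL72xh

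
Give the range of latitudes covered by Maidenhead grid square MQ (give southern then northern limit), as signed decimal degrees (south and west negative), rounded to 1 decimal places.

70.0, 80.0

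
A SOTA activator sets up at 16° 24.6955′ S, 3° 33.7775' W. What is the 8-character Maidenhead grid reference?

IH83fo21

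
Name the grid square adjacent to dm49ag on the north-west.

DM39xh

Longitude subsquare a = 0; −1 → -1, wraps to 23 = x, carry into square.
Longitude square 4; −1 → 3.
Latitude subsquare g = 6; +1 → 7 = h.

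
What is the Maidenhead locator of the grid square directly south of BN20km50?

BN20kl59

Latitude extended square 0; −1 → -1, wraps to 9, carry into subsquare.
Latitude subsquare m = 12; −1 → 11 = l.
The longitude characters are unchanged.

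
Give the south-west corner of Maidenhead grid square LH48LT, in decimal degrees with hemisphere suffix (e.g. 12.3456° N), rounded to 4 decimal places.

11.2083° S, 48.9167° E

Field L=11, H=7: +11·20° lon, +7·10° lat → SW at lon 40°, lat -20°.
Square 4, 8: +4·2° lon, +8·1° lat → SW at lon 48°, lat -12°.
Subsquare l=11, t=19: +11·0.0833333° lon, +19·0.0416667° lat → SW at lon 48.9167°, lat -11.2083°.
latitude 11.2083° S, longitude 48.9167° E.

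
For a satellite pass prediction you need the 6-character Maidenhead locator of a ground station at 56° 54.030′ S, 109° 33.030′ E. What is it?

Shift to the Maidenhead origin (180°W, 90°S): lon 289.5505, lat 33.0995.
Field: lon ⌊289.5505/20⌋ = 14 → O; lat ⌊33.0995/10⌋ = 3 → D.
Square: lon ⌊9.5505/2⌋ = 4; lat ⌊3.0995/1⌋ = 3.
Subsquare: lon ⌊1.5505/0.0833333⌋ = 18 → s; lat ⌊0.0995/0.0416667⌋ = 2 → c.

OD43sc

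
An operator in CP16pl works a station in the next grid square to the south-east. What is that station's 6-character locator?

Longitude subsquare p = 15; +1 → 16 = q.
Latitude subsquare l = 11; −1 → 10 = k.

CP16qk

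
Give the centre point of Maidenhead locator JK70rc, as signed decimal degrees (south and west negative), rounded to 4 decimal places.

10.1042, 15.4583

Field J=9, K=10: +9·20° lon, +10·10° lat → SW at lon 0°, lat 10°.
Square 7, 0: +7·2° lon, +0·1° lat → SW at lon 14°, lat 10°.
Subsquare r=17, c=2: +17·0.0833333° lon, +2·0.0416667° lat → SW at lon 15.4167°, lat 10.0833°.
Cell spans 0.0833333° lon × 0.0416667° lat. Centre is SW corner plus half of each.
latitude 10.1042, longitude 15.4583.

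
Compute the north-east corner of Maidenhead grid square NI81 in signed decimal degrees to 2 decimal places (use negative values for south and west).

-8.00, 98.00

Field N=13, I=8: +13·20° lon, +8·10° lat → SW at lon 80°, lat -10°.
Square 8, 1: +8·2° lon, +1·1° lat → SW at lon 96°, lat -9°.
Cell spans 2° lon × 1° lat. NE corner is SW corner plus one full cell.
latitude -8.00, longitude 98.00.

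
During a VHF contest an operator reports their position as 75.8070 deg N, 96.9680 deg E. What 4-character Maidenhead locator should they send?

NQ85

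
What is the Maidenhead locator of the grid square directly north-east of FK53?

FK64

Longitude square 5; +1 → 6.
Latitude square 3; +1 → 4.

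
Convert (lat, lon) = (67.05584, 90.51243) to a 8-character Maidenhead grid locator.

NP57gb13

Shift to the Maidenhead origin (180°W, 90°S): lon 270.51243, lat 157.05584.
Field: 270.51243/20 → 13 → N, 157.05584/10 → 15 → P; chars NP.
Square: 10.51243/2 → 5, 7.05584/1 → 7; chars 57.
Subsquare: 0.51243/0.0833333 → 6 → g, 0.05584/0.0416667 → 1 → b; chars gb.
Extended square: 0.01243/0.00833333 → 1, 0.01417/0.00416667 → 3; chars 13.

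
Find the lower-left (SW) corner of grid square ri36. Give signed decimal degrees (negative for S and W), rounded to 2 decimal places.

-4.00, 166.00

Field R=17, I=8: +17·20° lon, +8·10° lat → SW at lon 160°, lat -10°.
Square 3, 6: +3·2° lon, +6·1° lat → SW at lon 166°, lat -4°.
latitude -4.00, longitude 166.00.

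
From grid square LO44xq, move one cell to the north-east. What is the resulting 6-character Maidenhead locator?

LO54ar

Longitude subsquare x = 23; +1 → 24, wraps to 0 = a, carry into square.
Longitude square 4; +1 → 5.
Latitude subsquare q = 16; +1 → 17 = r.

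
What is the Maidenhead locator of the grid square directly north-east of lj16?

Longitude square 1; +1 → 2.
Latitude square 6; +1 → 7.

LJ27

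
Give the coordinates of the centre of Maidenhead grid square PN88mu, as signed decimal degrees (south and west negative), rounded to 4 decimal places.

Field P=15, N=13: +15·20° lon, +13·10° lat → SW at lon 120°, lat 40°.
Square 8, 8: +8·2° lon, +8·1° lat → SW at lon 136°, lat 48°.
Subsquare m=12, u=20: +12·0.0833333° lon, +20·0.0416667° lat → SW at lon 137°, lat 48.8333°.
Cell spans 0.0833333° lon × 0.0416667° lat. Centre is SW corner plus half of each.
latitude 48.8542, longitude 137.0417.

48.8542, 137.0417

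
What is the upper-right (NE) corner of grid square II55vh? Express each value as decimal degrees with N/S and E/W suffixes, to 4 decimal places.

4.6667° S, 8.1667° W

Field I=8, I=8: +8·20° lon, +8·10° lat → SW at lon -20°, lat -10°.
Square 5, 5: +5·2° lon, +5·1° lat → SW at lon -10°, lat -5°.
Subsquare v=21, h=7: +21·0.0833333° lon, +7·0.0416667° lat → SW at lon -8.25°, lat -4.70833°.
Cell spans 0.0833333° lon × 0.0416667° lat. NE corner is SW corner plus one full cell.
latitude 4.6667° S, longitude 8.1667° W.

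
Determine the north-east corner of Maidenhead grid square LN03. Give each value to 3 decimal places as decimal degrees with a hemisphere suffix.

Field L=11, N=13: +11·20° lon, +13·10° lat → SW at lon 40°, lat 40°.
Square 0, 3: +0·2° lon, +3·1° lat → SW at lon 40°, lat 43°.
Cell spans 2° lon × 1° lat. NE corner is SW corner plus one full cell.
latitude 44.000° N, longitude 42.000° E.

44.000° N, 42.000° E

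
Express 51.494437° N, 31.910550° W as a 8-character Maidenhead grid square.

HO41bl08

Shift to the Maidenhead origin (180°W, 90°S): lon 148.08945, lat 141.49444.
Field: 148.08945/20 → 7 → H, 141.49444/10 → 14 → O; chars HO.
Square: 8.08945/2 → 4, 1.49444/1 → 1; chars 41.
Subsquare: 0.08945/0.0833333 → 1 → b, 0.49444/0.0416667 → 11 → l; chars bl.
Extended square: 0.00612/0.00833333 → 0, 0.03610/0.00416667 → 8; chars 08.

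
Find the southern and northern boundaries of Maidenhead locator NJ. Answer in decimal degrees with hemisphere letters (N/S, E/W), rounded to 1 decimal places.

0.0° N, 10.0° N

Field N=13, J=9: +13·20° lon, +9·10° lat → SW at lon 80°, lat 0°.
Cell spans 20° lon × 10° lat.
south 0.0° N, north 10.0° N.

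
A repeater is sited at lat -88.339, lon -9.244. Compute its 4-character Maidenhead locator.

Offset from 180°W / 90°S: lon 170.76°, lat 1.66°.
Field: 170.76/20 → 8 → I, 1.66/10 → 0 → A; chars IA.
Square: 10.76/2 → 5, 1.66/1 → 1; chars 51.

IA51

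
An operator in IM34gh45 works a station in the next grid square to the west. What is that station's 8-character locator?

Longitude extended square 4; −1 → 3.
The latitude characters are unchanged.

IM34gh35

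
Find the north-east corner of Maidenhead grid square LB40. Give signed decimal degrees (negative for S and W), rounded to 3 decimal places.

Field L=11, B=1: +11·20° lon, +1·10° lat → SW at lon 40°, lat -80°.
Square 4, 0: +4·2° lon, +0·1° lat → SW at lon 48°, lat -80°.
Cell spans 2° lon × 1° lat. NE corner is SW corner plus one full cell.
latitude -79.000, longitude 50.000.

-79.000, 50.000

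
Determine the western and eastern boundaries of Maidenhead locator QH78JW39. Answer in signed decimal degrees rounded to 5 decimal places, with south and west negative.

Field Q=16, H=7: +16·20° lon, +7·10° lat → SW at lon 140°, lat -20°.
Square 7, 8: +7·2° lon, +8·1° lat → SW at lon 154°, lat -12°.
Subsquare j=9, w=22: +9·0.0833333° lon, +22·0.0416667° lat → SW at lon 154.75°, lat -11.0833°.
Extended square 3, 9: +3·0.00833333° lon, +9·0.00416667° lat → SW at lon 154.775°, lat -11.0458°.
Cell spans 0.00833333° lon × 0.00416667° lat.
west 154.77500, east 154.78333.

154.77500, 154.78333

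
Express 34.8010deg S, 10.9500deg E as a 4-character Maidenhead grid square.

Add 180° to longitude and 90° to latitude: 190.95, 55.20.
Field: lon ⌊190.95/20⌋ = 9 → J; lat ⌊55.20/10⌋ = 5 → F.
Square: lon ⌊10.95/2⌋ = 5; lat ⌊5.20/1⌋ = 5.

JF55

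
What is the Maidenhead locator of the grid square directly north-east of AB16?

Longitude square 1; +1 → 2.
Latitude square 6; +1 → 7.

AB27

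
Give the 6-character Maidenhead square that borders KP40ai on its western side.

Longitude subsquare a = 0; −1 → -1, wraps to 23 = x, carry into square.
Longitude square 4; −1 → 3.
The latitude characters are unchanged.

KP30xi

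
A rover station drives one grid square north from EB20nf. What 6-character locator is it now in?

EB20ng

Latitude subsquare f = 5; +1 → 6 = g.
The longitude characters are unchanged.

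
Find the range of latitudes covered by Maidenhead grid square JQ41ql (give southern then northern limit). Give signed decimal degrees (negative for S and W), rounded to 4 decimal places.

71.4583, 71.5000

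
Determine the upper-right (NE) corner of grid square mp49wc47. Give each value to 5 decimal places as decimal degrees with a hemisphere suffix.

69.11667° N, 69.87500° E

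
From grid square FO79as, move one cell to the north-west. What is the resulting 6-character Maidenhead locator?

Longitude subsquare a = 0; −1 → -1, wraps to 23 = x, carry into square.
Longitude square 7; −1 → 6.
Latitude subsquare s = 18; +1 → 19 = t.

FO69xt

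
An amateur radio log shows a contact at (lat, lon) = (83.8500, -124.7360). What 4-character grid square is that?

Add 180° to longitude and 90° to latitude: 55.26, 173.85.
Field: lon ⌊55.26/20⌋ = 2 → C; lat ⌊173.85/10⌋ = 17 → R.
Square: lon ⌊15.26/2⌋ = 7; lat ⌊3.85/1⌋ = 3.

CR73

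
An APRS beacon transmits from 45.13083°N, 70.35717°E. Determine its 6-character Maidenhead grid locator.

Shift to the Maidenhead origin (180°W, 90°S): lon 250.3572, lat 135.1308.
Field: lon ⌊250.3572/20⌋ = 12 → M; lat ⌊135.1308/10⌋ = 13 → N.
Square: lon ⌊10.3572/2⌋ = 5; lat ⌊5.1308/1⌋ = 5.
Subsquare: lon ⌊0.3572/0.0833333⌋ = 4 → e; lat ⌊0.1308/0.0416667⌋ = 3 → d.

MN55ed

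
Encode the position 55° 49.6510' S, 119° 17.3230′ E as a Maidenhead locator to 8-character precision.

OD94pe41

Offset from 180°W / 90°S: lon 299.28872°, lat 34.17248°.
Field (20°×10°, letters A–R): 299.28872/20 → 14 → O, 34.17248/10 → 3 → D; chars OD.
Square (2°×1°, digits 0–9): 19.28872/2 → 9, 4.17248/1 → 4; chars 94.
Subsquare (5′×2.5′, letters a–x): 1.28872/0.0833333 → 15 → p, 0.17248/0.0416667 → 4 → e; chars pe.
Extended square (30″×15″, digits 0–9): 0.03872/0.00833333 → 4, 0.00582/0.00416667 → 1; chars 41.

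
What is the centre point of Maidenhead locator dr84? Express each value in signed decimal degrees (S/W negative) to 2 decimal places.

Field D=3, R=17: +3·20° lon, +17·10° lat → SW at lon -120°, lat 80°.
Square 8, 4: +8·2° lon, +4·1° lat → SW at lon -104°, lat 84°.
Cell spans 2° lon × 1° lat. Centre is SW corner plus half of each.
latitude 84.50, longitude -103.00.

84.50, -103.00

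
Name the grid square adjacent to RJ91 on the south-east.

Longitude square 9; +1 → 10, wraps to 0, carry into field.
Longitude field R = 17; +1 → 18, wraps to 0 = A, wrapping around the antimeridian.
Latitude square 1; −1 → 0.

AJ00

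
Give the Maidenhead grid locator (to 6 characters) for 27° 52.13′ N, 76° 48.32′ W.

Add 180° to longitude and 90° to latitude: 103.1947, 117.8688.
Field: 103.1947/20 → 5 → F, 117.8688/10 → 11 → L; chars FL.
Square: 3.1947/2 → 1, 7.8688/1 → 7; chars 17.
Subsquare: 1.1947/0.0833333 → 14 → o, 0.8688/0.0416667 → 20 → u; chars ou.

FL17ou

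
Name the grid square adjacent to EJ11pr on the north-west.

EJ11os

Longitude subsquare p = 15; −1 → 14 = o.
Latitude subsquare r = 17; +1 → 18 = s.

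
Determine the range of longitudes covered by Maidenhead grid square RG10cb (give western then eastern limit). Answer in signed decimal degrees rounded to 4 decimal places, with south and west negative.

162.1667, 162.2500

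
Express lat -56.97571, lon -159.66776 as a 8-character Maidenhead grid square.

BD03da95

Add 180° to longitude and 90° to latitude: 20.33224, 33.02429.
Field: lon ⌊20.33224/20⌋ = 1 → B; lat ⌊33.02429/10⌋ = 3 → D.
Square: lon ⌊0.33224/2⌋ = 0; lat ⌊3.02429/1⌋ = 3.
Subsquare: lon ⌊0.33224/0.0833333⌋ = 3 → d; lat ⌊0.02429/0.0416667⌋ = 0 → a.
Extended square: lon ⌊0.08224/0.00833333⌋ = 9; lat ⌊0.02429/0.00416667⌋ = 5.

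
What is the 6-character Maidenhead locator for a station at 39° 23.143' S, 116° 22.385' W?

DF10to

Shift to the Maidenhead origin (180°W, 90°S): lon 63.6269, lat 50.6143.
Field: 63.6269/20 → 3 → D, 50.6143/10 → 5 → F; chars DF.
Square: 3.6269/2 → 1, 0.6143/1 → 0; chars 10.
Subsquare: 1.6269/0.0833333 → 19 → t, 0.6143/0.0416667 → 14 → o; chars to.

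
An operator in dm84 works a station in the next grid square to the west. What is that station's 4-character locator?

DM74

Longitude square 8; −1 → 7.
The latitude characters are unchanged.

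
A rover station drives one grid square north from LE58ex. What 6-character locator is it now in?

Latitude subsquare x = 23; +1 → 24, wraps to 0 = a, carry into square.
Latitude square 8; +1 → 9.
The longitude characters are unchanged.

LE59ea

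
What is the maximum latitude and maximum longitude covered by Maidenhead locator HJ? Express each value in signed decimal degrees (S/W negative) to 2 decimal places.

Field H=7, J=9: +7·20° lon, +9·10° lat → SW at lon -40°, lat 0°.
Cell spans 20° lon × 10° lat. NE corner is SW corner plus one full cell.
latitude 10.00, longitude -20.00.

10.00, -20.00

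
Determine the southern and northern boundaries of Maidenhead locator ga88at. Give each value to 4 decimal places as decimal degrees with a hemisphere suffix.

81.2083° S, 81.1667° S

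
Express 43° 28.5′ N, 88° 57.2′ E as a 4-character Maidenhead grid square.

NN43

Add 180° to longitude and 90° to latitude: 268.95, 133.47.
Field (20°×10°, letters A–R): lon ⌊268.95/20⌋ = 13 → N; lat ⌊133.47/10⌋ = 13 → N.
Square (2°×1°, digits 0–9): lon ⌊8.95/2⌋ = 4; lat ⌊3.47/1⌋ = 3.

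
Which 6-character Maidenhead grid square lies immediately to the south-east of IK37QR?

Longitude subsquare q = 16; +1 → 17 = r.
Latitude subsquare r = 17; −1 → 16 = q.

IK37rq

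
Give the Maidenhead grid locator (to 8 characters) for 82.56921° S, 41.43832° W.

GA97gk73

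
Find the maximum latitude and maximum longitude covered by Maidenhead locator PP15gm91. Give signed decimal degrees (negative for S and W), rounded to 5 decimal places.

65.50833, 122.58333

Field P=15, P=15: +15·20° lon, +15·10° lat → SW at lon 120°, lat 60°.
Square 1, 5: +1·2° lon, +5·1° lat → SW at lon 122°, lat 65°.
Subsquare g=6, m=12: +6·0.0833333° lon, +12·0.0416667° lat → SW at lon 122.5°, lat 65.5°.
Extended square 9, 1: +9·0.00833333° lon, +1·0.00416667° lat → SW at lon 122.575°, lat 65.5042°.
Cell spans 0.00833333° lon × 0.00416667° lat. NE corner is SW corner plus one full cell.
latitude 65.50833, longitude 122.58333.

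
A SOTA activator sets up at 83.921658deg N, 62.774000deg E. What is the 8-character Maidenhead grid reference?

MR13jw21

Add 180° to longitude and 90° to latitude: 242.77400, 173.92166.
Field (20°×10°, letters A–R): lon ⌊242.77400/20⌋ = 12 → M; lat ⌊173.92166/10⌋ = 17 → R.
Square (2°×1°, digits 0–9): lon ⌊2.77400/2⌋ = 1; lat ⌊3.92166/1⌋ = 3.
Subsquare (5′×2.5′, letters a–x): lon ⌊0.77400/0.0833333⌋ = 9 → j; lat ⌊0.92166/0.0416667⌋ = 22 → w.
Extended square (30″×15″, digits 0–9): lon ⌊0.02400/0.00833333⌋ = 2; lat ⌊0.00499/0.00416667⌋ = 1.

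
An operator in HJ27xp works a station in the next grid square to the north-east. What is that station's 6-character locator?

HJ37aq

Longitude subsquare x = 23; +1 → 24, wraps to 0 = a, carry into square.
Longitude square 2; +1 → 3.
Latitude subsquare p = 15; +1 → 16 = q.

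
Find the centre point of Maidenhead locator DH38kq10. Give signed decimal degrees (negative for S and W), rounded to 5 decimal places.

Field D=3, H=7: +3·20° lon, +7·10° lat → SW at lon -120°, lat -20°.
Square 3, 8: +3·2° lon, +8·1° lat → SW at lon -114°, lat -12°.
Subsquare k=10, q=16: +10·0.0833333° lon, +16·0.0416667° lat → SW at lon -113.167°, lat -11.3333°.
Extended square 1, 0: +1·0.00833333° lon, +0·0.00416667° lat → SW at lon -113.158°, lat -11.3333°.
Cell spans 0.00833333° lon × 0.00416667° lat. Centre is SW corner plus half of each.
latitude -11.33125, longitude -113.15417.

-11.33125, -113.15417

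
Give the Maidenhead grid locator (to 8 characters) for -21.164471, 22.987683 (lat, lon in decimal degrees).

Shift to the Maidenhead origin (180°W, 90°S): lon 202.98768, lat 68.83553.
Field: 202.98768/20 → 10 → K, 68.83553/10 → 6 → G; chars KG.
Square: 2.98768/2 → 1, 8.83553/1 → 8; chars 18.
Subsquare: 0.98768/0.0833333 → 11 → l, 0.83553/0.0416667 → 20 → u; chars lu.
Extended square: 0.07102/0.00833333 → 8, 0.00220/0.00416667 → 0; chars 80.

KG18lu80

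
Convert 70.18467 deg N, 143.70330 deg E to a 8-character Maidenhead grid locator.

Add 180° to longitude and 90° to latitude: 323.70330, 160.18467.
Field: lon ⌊323.70330/20⌋ = 16 → Q; lat ⌊160.18467/10⌋ = 16 → Q.
Square: lon ⌊3.70330/2⌋ = 1; lat ⌊0.18467/1⌋ = 0.
Subsquare: lon ⌊1.70330/0.0833333⌋ = 20 → u; lat ⌊0.18467/0.0416667⌋ = 4 → e.
Extended square: lon ⌊0.03663/0.00833333⌋ = 4; lat ⌊0.01800/0.00416667⌋ = 4.

QQ10ue44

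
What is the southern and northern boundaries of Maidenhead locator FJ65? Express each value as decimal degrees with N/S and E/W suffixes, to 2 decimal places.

5.00° N, 6.00° N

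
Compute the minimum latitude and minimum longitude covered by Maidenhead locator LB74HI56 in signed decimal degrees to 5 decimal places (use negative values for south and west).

-75.64167, 54.62500

Field L=11, B=1: +11·20° lon, +1·10° lat → SW at lon 40°, lat -80°.
Square 7, 4: +7·2° lon, +4·1° lat → SW at lon 54°, lat -76°.
Subsquare h=7, i=8: +7·0.0833333° lon, +8·0.0416667° lat → SW at lon 54.5833°, lat -75.6667°.
Extended square 5, 6: +5·0.00833333° lon, +6·0.00416667° lat → SW at lon 54.625°, lat -75.6417°.
latitude -75.64167, longitude 54.62500.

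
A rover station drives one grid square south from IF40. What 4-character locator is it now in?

IE49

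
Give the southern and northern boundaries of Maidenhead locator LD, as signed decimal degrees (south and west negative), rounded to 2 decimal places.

-60.00, -50.00

Field L=11, D=3: +11·20° lon, +3·10° lat → SW at lon 40°, lat -60°.
Cell spans 20° lon × 10° lat.
south -60.00, north -50.00.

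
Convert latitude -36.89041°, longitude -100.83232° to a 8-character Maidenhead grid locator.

DF93oc06

Shift to the Maidenhead origin (180°W, 90°S): lon 79.16768, lat 53.10959.
Field: lon ⌊79.16768/20⌋ = 3 → D; lat ⌊53.10959/10⌋ = 5 → F.
Square: lon ⌊19.16768/2⌋ = 9; lat ⌊3.10959/1⌋ = 3.
Subsquare: lon ⌊1.16768/0.0833333⌋ = 14 → o; lat ⌊0.10959/0.0416667⌋ = 2 → c.
Extended square: lon ⌊0.00101/0.00833333⌋ = 0; lat ⌊0.02626/0.00416667⌋ = 6.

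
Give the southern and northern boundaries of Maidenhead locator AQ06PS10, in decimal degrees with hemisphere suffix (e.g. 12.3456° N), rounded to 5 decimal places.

76.75000° N, 76.75417° N

Field A=0, Q=16: +0·20° lon, +16·10° lat → SW at lon -180°, lat 70°.
Square 0, 6: +0·2° lon, +6·1° lat → SW at lon -180°, lat 76°.
Subsquare p=15, s=18: +15·0.0833333° lon, +18·0.0416667° lat → SW at lon -178.75°, lat 76.75°.
Extended square 1, 0: +1·0.00833333° lon, +0·0.00416667° lat → SW at lon -178.742°, lat 76.75°.
Cell spans 0.00833333° lon × 0.00416667° lat.
south 76.75000° N, north 76.75417° N.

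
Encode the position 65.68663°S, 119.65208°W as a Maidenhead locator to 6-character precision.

DC04eh

Offset from 180°W / 90°S: lon 60.3479°, lat 24.3134°.
Field: 60.3479/20 → 3 → D, 24.3134/10 → 2 → C; chars DC.
Square: 0.3479/2 → 0, 4.3134/1 → 4; chars 04.
Subsquare: 0.3479/0.0833333 → 4 → e, 0.3134/0.0416667 → 7 → h; chars eh.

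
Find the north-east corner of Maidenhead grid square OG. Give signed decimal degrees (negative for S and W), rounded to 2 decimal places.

-20.00, 120.00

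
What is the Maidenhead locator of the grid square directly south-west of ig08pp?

IG08oo

Longitude subsquare p = 15; −1 → 14 = o.
Latitude subsquare p = 15; −1 → 14 = o.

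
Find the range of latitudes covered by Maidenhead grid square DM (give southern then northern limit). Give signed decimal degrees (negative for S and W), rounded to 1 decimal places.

30.0, 40.0

Field D=3, M=12: +3·20° lon, +12·10° lat → SW at lon -120°, lat 30°.
Cell spans 20° lon × 10° lat.
south 30.0, north 40.0.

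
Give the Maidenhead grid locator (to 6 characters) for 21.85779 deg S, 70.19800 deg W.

FG48vd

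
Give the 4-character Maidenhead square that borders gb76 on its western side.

Longitude square 7; −1 → 6.
The latitude characters are unchanged.

GB66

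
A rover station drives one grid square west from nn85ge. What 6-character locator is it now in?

NN85fe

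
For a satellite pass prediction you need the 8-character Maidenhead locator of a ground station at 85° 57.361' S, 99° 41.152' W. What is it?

EA04db70

Add 180° to longitude and 90° to latitude: 80.31413, 4.04398.
Field: 80.31413/20 → 4 → E, 4.04398/10 → 0 → A; chars EA.
Square: 0.31413/2 → 0, 4.04398/1 → 4; chars 04.
Subsquare: 0.31413/0.0833333 → 3 → d, 0.04398/0.0416667 → 1 → b; chars db.
Extended square: 0.06413/0.00833333 → 7, 0.00232/0.00416667 → 0; chars 70.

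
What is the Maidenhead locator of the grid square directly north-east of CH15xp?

Longitude subsquare x = 23; +1 → 24, wraps to 0 = a, carry into square.
Longitude square 1; +1 → 2.
Latitude subsquare p = 15; +1 → 16 = q.

CH25aq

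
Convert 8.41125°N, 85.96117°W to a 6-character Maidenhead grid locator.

Shift to the Maidenhead origin (180°W, 90°S): lon 94.0388, lat 98.4112.
Field: lon ⌊94.0388/20⌋ = 4 → E; lat ⌊98.4112/10⌋ = 9 → J.
Square: lon ⌊14.0388/2⌋ = 7; lat ⌊8.4112/1⌋ = 8.
Subsquare: lon ⌊0.0388/0.0833333⌋ = 0 → a; lat ⌊0.4112/0.0416667⌋ = 9 → j.

EJ78aj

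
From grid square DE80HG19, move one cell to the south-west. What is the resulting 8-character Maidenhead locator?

DE80hg08

Longitude extended square 1; −1 → 0.
Latitude extended square 9; −1 → 8.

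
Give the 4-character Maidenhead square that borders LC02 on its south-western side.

KC91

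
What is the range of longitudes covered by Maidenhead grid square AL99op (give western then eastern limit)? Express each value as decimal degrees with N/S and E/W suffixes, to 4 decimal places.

160.8333° W, 160.7500° W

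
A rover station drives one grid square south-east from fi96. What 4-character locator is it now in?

GI05

Longitude square 9; +1 → 10, wraps to 0, carry into field.
Longitude field F = 5; +1 → 6 = G.
Latitude square 6; −1 → 5.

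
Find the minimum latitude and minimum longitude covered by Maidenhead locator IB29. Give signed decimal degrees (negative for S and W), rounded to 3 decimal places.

-71.000, -16.000

Field I=8, B=1: +8·20° lon, +1·10° lat → SW at lon -20°, lat -80°.
Square 2, 9: +2·2° lon, +9·1° lat → SW at lon -16°, lat -71°.
latitude -71.000, longitude -16.000.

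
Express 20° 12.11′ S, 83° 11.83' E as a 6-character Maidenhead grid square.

NG19ot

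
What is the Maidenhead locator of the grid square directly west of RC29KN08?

RC29jn98

Longitude extended square 0; −1 → -1, wraps to 9, carry into subsquare.
Longitude subsquare k = 10; −1 → 9 = j.
The latitude characters are unchanged.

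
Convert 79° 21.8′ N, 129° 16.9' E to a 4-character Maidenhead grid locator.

PQ49

Offset from 180°W / 90°S: lon 309.28°, lat 169.36°.
Field (20°×10°, letters A–R): 309.28/20 → 15 → P, 169.36/10 → 16 → Q; chars PQ.
Square (2°×1°, digits 0–9): 9.28/2 → 4, 9.36/1 → 9; chars 49.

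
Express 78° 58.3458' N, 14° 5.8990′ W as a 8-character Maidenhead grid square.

Offset from 180°W / 90°S: lon 165.90168°, lat 168.97243°.
Field (20°×10°, letters A–R): lon ⌊165.90168/20⌋ = 8 → I; lat ⌊168.97243/10⌋ = 16 → Q.
Square (2°×1°, digits 0–9): lon ⌊5.90168/2⌋ = 2; lat ⌊8.97243/1⌋ = 8.
Subsquare (5′×2.5′, letters a–x): lon ⌊1.90168/0.0833333⌋ = 22 → w; lat ⌊0.97243/0.0416667⌋ = 23 → x.
Extended square (30″×15″, digits 0–9): lon ⌊0.06835/0.00833333⌋ = 8; lat ⌊0.01410/0.00416667⌋ = 3.

IQ28wx83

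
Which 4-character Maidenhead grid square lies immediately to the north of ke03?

Latitude square 3; +1 → 4.
The longitude characters are unchanged.

KE04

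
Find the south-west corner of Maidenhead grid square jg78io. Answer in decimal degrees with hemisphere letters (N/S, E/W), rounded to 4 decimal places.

21.4167° S, 14.6667° E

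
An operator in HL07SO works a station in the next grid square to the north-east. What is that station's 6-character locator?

Longitude subsquare s = 18; +1 → 19 = t.
Latitude subsquare o = 14; +1 → 15 = p.

HL07tp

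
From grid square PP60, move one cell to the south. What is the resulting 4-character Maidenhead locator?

Latitude square 0; −1 → -1, wraps to 9, carry into field.
Latitude field P = 15; −1 → 14 = O.
The longitude characters are unchanged.

PO69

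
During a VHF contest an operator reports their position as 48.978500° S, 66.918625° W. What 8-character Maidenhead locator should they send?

FE61ma95

Add 180° to longitude and 90° to latitude: 113.08137, 41.02150.
Field (20°×10°, letters A–R): 113.08137/20 → 5 → F, 41.02150/10 → 4 → E; chars FE.
Square (2°×1°, digits 0–9): 13.08137/2 → 6, 1.02150/1 → 1; chars 61.
Subsquare (5′×2.5′, letters a–x): 1.08137/0.0833333 → 12 → m, 0.02150/0.0416667 → 0 → a; chars ma.
Extended square (30″×15″, digits 0–9): 0.08137/0.00833333 → 9, 0.02150/0.00416667 → 5; chars 95.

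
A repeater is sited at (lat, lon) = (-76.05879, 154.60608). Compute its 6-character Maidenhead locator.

QB73hw

Shift to the Maidenhead origin (180°W, 90°S): lon 334.6061, lat 13.9412.
Field: 334.6061/20 → 16 → Q, 13.9412/10 → 1 → B; chars QB.
Square: 14.6061/2 → 7, 3.9412/1 → 3; chars 73.
Subsquare: 0.6061/0.0833333 → 7 → h, 0.9412/0.0416667 → 22 → w; chars hw.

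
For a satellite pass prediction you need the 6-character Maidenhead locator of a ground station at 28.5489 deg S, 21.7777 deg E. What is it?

KG01vk

Offset from 180°W / 90°S: lon 201.7777°, lat 61.4511°.
Field (20°×10°, letters A–R): lon ⌊201.7777/20⌋ = 10 → K; lat ⌊61.4511/10⌋ = 6 → G.
Square (2°×1°, digits 0–9): lon ⌊1.7777/2⌋ = 0; lat ⌊1.4511/1⌋ = 1.
Subsquare (5′×2.5′, letters a–x): lon ⌊1.7777/0.0833333⌋ = 21 → v; lat ⌊0.4511/0.0416667⌋ = 10 → k.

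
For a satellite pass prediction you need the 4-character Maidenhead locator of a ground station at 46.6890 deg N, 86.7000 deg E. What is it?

NN36

Offset from 180°W / 90°S: lon 266.70°, lat 136.69°.
Field: lon ⌊266.70/20⌋ = 13 → N; lat ⌊136.69/10⌋ = 13 → N.
Square: lon ⌊6.70/2⌋ = 3; lat ⌊6.69/1⌋ = 6.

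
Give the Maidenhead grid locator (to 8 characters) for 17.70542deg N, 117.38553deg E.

Add 180° to longitude and 90° to latitude: 297.38553, 107.70542.
Field (20°×10°, letters A–R): 297.38553/20 → 14 → O, 107.70542/10 → 10 → K; chars OK.
Square (2°×1°, digits 0–9): 17.38553/2 → 8, 7.70542/1 → 7; chars 87.
Subsquare (5′×2.5′, letters a–x): 1.38553/0.0833333 → 16 → q, 0.70542/0.0416667 → 16 → q; chars qq.
Extended square (30″×15″, digits 0–9): 0.05220/0.00833333 → 6, 0.03875/0.00416667 → 9; chars 69.

OK87qq69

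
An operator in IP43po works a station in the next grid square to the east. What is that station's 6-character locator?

Longitude subsquare p = 15; +1 → 16 = q.
The latitude characters are unchanged.

IP43qo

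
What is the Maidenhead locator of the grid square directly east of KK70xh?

KK80ah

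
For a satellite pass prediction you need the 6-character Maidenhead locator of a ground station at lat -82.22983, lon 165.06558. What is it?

Offset from 180°W / 90°S: lon 345.0656°, lat 7.7702°.
Field: 345.0656/20 → 17 → R, 7.7702/10 → 0 → A; chars RA.
Square: 5.0656/2 → 2, 7.7702/1 → 7; chars 27.
Subsquare: 1.0656/0.0833333 → 12 → m, 0.7702/0.0416667 → 18 → s; chars ms.

RA27ms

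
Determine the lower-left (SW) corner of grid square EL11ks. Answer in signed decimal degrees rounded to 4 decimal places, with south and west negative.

Field E=4, L=11: +4·20° lon, +11·10° lat → SW at lon -100°, lat 20°.
Square 1, 1: +1·2° lon, +1·1° lat → SW at lon -98°, lat 21°.
Subsquare k=10, s=18: +10·0.0833333° lon, +18·0.0416667° lat → SW at lon -97.1667°, lat 21.75°.
latitude 21.7500, longitude -97.1667.

21.7500, -97.1667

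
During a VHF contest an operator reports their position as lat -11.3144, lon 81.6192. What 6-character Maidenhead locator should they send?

NH08tq

Add 180° to longitude and 90° to latitude: 261.6192, 78.6856.
Field: lon ⌊261.6192/20⌋ = 13 → N; lat ⌊78.6856/10⌋ = 7 → H.
Square: lon ⌊1.6192/2⌋ = 0; lat ⌊8.6856/1⌋ = 8.
Subsquare: lon ⌊1.6192/0.0833333⌋ = 19 → t; lat ⌊0.6856/0.0416667⌋ = 16 → q.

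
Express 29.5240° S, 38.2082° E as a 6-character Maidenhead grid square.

KG90cl

Offset from 180°W / 90°S: lon 218.2082°, lat 60.4760°.
Field: 218.2082/20 → 10 → K, 60.4760/10 → 6 → G; chars KG.
Square: 18.2082/2 → 9, 0.4760/1 → 0; chars 90.
Subsquare: 0.2082/0.0833333 → 2 → c, 0.4760/0.0416667 → 11 → l; chars cl.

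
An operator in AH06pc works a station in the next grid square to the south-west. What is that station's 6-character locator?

AH06ob

Longitude subsquare p = 15; −1 → 14 = o.
Latitude subsquare c = 2; −1 → 1 = b.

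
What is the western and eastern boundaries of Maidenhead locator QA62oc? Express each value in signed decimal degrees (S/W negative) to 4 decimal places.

Field Q=16, A=0: +16·20° lon, +0·10° lat → SW at lon 140°, lat -90°.
Square 6, 2: +6·2° lon, +2·1° lat → SW at lon 152°, lat -88°.
Subsquare o=14, c=2: +14·0.0833333° lon, +2·0.0416667° lat → SW at lon 153.167°, lat -87.9167°.
Cell spans 0.0833333° lon × 0.0416667° lat.
west 153.1667, east 153.2500.

153.1667, 153.2500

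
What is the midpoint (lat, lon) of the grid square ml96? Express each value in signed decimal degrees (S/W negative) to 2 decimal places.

Field M=12, L=11: +12·20° lon, +11·10° lat → SW at lon 60°, lat 20°.
Square 9, 6: +9·2° lon, +6·1° lat → SW at lon 78°, lat 26°.
Cell spans 2° lon × 1° lat. Centre is SW corner plus half of each.
latitude 26.50, longitude 79.00.

26.50, 79.00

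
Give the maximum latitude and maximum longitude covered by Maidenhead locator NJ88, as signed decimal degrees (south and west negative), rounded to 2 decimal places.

9.00, 98.00

Field N=13, J=9: +13·20° lon, +9·10° lat → SW at lon 80°, lat 0°.
Square 8, 8: +8·2° lon, +8·1° lat → SW at lon 96°, lat 8°.
Cell spans 2° lon × 1° lat. NE corner is SW corner plus one full cell.
latitude 9.00, longitude 98.00.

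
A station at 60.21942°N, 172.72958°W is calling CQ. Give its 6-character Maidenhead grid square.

AP30pf

Offset from 180°W / 90°S: lon 7.2704°, lat 150.2194°.
Field (20°×10°, letters A–R): lon ⌊7.2704/20⌋ = 0 → A; lat ⌊150.2194/10⌋ = 15 → P.
Square (2°×1°, digits 0–9): lon ⌊7.2704/2⌋ = 3; lat ⌊0.2194/1⌋ = 0.
Subsquare (5′×2.5′, letters a–x): lon ⌊1.2704/0.0833333⌋ = 15 → p; lat ⌊0.2194/0.0416667⌋ = 5 → f.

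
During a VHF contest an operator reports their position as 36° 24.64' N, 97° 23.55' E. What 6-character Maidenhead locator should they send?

Shift to the Maidenhead origin (180°W, 90°S): lon 277.3925, lat 126.4107.
Field: lon ⌊277.3925/20⌋ = 13 → N; lat ⌊126.4107/10⌋ = 12 → M.
Square: lon ⌊17.3925/2⌋ = 8; lat ⌊6.4107/1⌋ = 6.
Subsquare: lon ⌊1.3925/0.0833333⌋ = 16 → q; lat ⌊0.4107/0.0416667⌋ = 9 → j.

NM86qj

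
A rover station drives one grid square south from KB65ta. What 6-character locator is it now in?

Latitude subsquare a = 0; −1 → -1, wraps to 23 = x, carry into square.
Latitude square 5; −1 → 4.
The longitude characters are unchanged.

KB64tx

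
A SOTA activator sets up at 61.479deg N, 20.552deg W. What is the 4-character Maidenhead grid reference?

Shift to the Maidenhead origin (180°W, 90°S): lon 159.45, lat 151.48.
Field: lon ⌊159.45/20⌋ = 7 → H; lat ⌊151.48/10⌋ = 15 → P.
Square: lon ⌊19.45/2⌋ = 9; lat ⌊1.48/1⌋ = 1.

HP91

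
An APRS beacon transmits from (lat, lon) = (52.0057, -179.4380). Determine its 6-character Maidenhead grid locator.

AO02ga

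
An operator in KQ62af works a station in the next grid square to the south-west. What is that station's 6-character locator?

KQ52xe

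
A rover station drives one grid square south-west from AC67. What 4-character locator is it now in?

AC56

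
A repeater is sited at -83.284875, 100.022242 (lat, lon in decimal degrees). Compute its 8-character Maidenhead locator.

Add 180° to longitude and 90° to latitude: 280.02224, 6.71513.
Field (20°×10°, letters A–R): 280.02224/20 → 14 → O, 6.71513/10 → 0 → A; chars OA.
Square (2°×1°, digits 0–9): 0.02224/2 → 0, 6.71513/1 → 6; chars 06.
Subsquare (5′×2.5′, letters a–x): 0.02224/0.0833333 → 0 → a, 0.71513/0.0416667 → 17 → r; chars ar.
Extended square (30″×15″, digits 0–9): 0.02224/0.00833333 → 2, 0.00679/0.00416667 → 1; chars 21.

OA06ar21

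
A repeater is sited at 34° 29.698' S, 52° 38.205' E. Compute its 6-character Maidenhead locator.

Shift to the Maidenhead origin (180°W, 90°S): lon 232.6368, lat 55.5050.
Field (20°×10°, letters A–R): 232.6368/20 → 11 → L, 55.5050/10 → 5 → F; chars LF.
Square (2°×1°, digits 0–9): 12.6368/2 → 6, 5.5050/1 → 5; chars 65.
Subsquare (5′×2.5′, letters a–x): 0.6368/0.0833333 → 7 → h, 0.5050/0.0416667 → 12 → m; chars hm.

LF65hm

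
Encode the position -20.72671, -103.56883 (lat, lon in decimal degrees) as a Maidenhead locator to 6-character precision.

DG89fg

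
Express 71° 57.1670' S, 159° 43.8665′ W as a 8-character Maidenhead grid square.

Shift to the Maidenhead origin (180°W, 90°S): lon 20.26889, lat 18.04722.
Field: 20.26889/20 → 1 → B, 18.04722/10 → 1 → B; chars BB.
Square: 0.26889/2 → 0, 8.04722/1 → 8; chars 08.
Subsquare: 0.26889/0.0833333 → 3 → d, 0.04722/0.0416667 → 1 → b; chars db.
Extended square: 0.01889/0.00833333 → 2, 0.00555/0.00416667 → 1; chars 21.

BB08db21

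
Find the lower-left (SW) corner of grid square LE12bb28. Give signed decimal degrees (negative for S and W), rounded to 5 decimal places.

-47.92500, 42.10000

Field L=11, E=4: +11·20° lon, +4·10° lat → SW at lon 40°, lat -50°.
Square 1, 2: +1·2° lon, +2·1° lat → SW at lon 42°, lat -48°.
Subsquare b=1, b=1: +1·0.0833333° lon, +1·0.0416667° lat → SW at lon 42.0833°, lat -47.9583°.
Extended square 2, 8: +2·0.00833333° lon, +8·0.00416667° lat → SW at lon 42.1°, lat -47.925°.
latitude -47.92500, longitude 42.10000.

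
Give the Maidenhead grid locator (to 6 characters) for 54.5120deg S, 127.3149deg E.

PD35pl

Shift to the Maidenhead origin (180°W, 90°S): lon 307.3149, lat 35.4880.
Field (20°×10°, letters A–R): lon ⌊307.3149/20⌋ = 15 → P; lat ⌊35.4880/10⌋ = 3 → D.
Square (2°×1°, digits 0–9): lon ⌊7.3149/2⌋ = 3; lat ⌊5.4880/1⌋ = 5.
Subsquare (5′×2.5′, letters a–x): lon ⌊1.3149/0.0833333⌋ = 15 → p; lat ⌊0.4880/0.0416667⌋ = 11 → l.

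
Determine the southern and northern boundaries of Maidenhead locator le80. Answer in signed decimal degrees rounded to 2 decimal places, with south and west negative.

Field L=11, E=4: +11·20° lon, +4·10° lat → SW at lon 40°, lat -50°.
Square 8, 0: +8·2° lon, +0·1° lat → SW at lon 56°, lat -50°.
Cell spans 2° lon × 1° lat.
south -50.00, north -49.00.

-50.00, -49.00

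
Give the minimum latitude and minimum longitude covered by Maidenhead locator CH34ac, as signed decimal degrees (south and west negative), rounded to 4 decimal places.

-15.9167, -134.0000

Field C=2, H=7: +2·20° lon, +7·10° lat → SW at lon -140°, lat -20°.
Square 3, 4: +3·2° lon, +4·1° lat → SW at lon -134°, lat -16°.
Subsquare a=0, c=2: +0·0.0833333° lon, +2·0.0416667° lat → SW at lon -134°, lat -15.9167°.
latitude -15.9167, longitude -134.0000.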